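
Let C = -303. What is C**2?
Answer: 91809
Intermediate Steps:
C**2 = (-303)**2 = 91809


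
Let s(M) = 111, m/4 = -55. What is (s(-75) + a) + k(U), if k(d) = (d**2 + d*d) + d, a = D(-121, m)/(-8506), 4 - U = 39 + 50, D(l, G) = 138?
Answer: 61566359/4253 ≈ 14476.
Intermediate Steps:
m = -220 (m = 4*(-55) = -220)
U = -85 (U = 4 - (39 + 50) = 4 - 1*89 = 4 - 89 = -85)
a = -69/4253 (a = 138/(-8506) = 138*(-1/8506) = -69/4253 ≈ -0.016224)
k(d) = d + 2*d**2 (k(d) = (d**2 + d**2) + d = 2*d**2 + d = d + 2*d**2)
(s(-75) + a) + k(U) = (111 - 69/4253) - 85*(1 + 2*(-85)) = 472014/4253 - 85*(1 - 170) = 472014/4253 - 85*(-169) = 472014/4253 + 14365 = 61566359/4253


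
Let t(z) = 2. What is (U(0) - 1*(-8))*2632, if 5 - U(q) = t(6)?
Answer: 28952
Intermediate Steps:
U(q) = 3 (U(q) = 5 - 1*2 = 5 - 2 = 3)
(U(0) - 1*(-8))*2632 = (3 - 1*(-8))*2632 = (3 + 8)*2632 = 11*2632 = 28952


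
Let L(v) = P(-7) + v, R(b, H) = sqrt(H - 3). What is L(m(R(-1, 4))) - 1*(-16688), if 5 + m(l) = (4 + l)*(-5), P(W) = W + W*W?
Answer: 16700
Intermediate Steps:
P(W) = W + W**2
R(b, H) = sqrt(-3 + H)
m(l) = -25 - 5*l (m(l) = -5 + (4 + l)*(-5) = -5 + (-20 - 5*l) = -25 - 5*l)
L(v) = 42 + v (L(v) = -7*(1 - 7) + v = -7*(-6) + v = 42 + v)
L(m(R(-1, 4))) - 1*(-16688) = (42 + (-25 - 5*sqrt(-3 + 4))) - 1*(-16688) = (42 + (-25 - 5*sqrt(1))) + 16688 = (42 + (-25 - 5*1)) + 16688 = (42 + (-25 - 5)) + 16688 = (42 - 30) + 16688 = 12 + 16688 = 16700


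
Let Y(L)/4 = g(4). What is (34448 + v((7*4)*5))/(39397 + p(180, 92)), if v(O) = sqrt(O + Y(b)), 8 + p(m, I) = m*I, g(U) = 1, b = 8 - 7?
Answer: 34460/55949 ≈ 0.61592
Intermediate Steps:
b = 1
Y(L) = 4 (Y(L) = 4*1 = 4)
p(m, I) = -8 + I*m (p(m, I) = -8 + m*I = -8 + I*m)
v(O) = sqrt(4 + O) (v(O) = sqrt(O + 4) = sqrt(4 + O))
(34448 + v((7*4)*5))/(39397 + p(180, 92)) = (34448 + sqrt(4 + (7*4)*5))/(39397 + (-8 + 92*180)) = (34448 + sqrt(4 + 28*5))/(39397 + (-8 + 16560)) = (34448 + sqrt(4 + 140))/(39397 + 16552) = (34448 + sqrt(144))/55949 = (34448 + 12)*(1/55949) = 34460*(1/55949) = 34460/55949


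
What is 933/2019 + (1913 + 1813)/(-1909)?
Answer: -83213/55859 ≈ -1.4897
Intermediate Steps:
933/2019 + (1913 + 1813)/(-1909) = 933*(1/2019) + 3726*(-1/1909) = 311/673 - 162/83 = -83213/55859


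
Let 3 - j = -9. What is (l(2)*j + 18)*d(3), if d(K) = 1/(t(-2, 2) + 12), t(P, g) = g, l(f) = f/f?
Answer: 15/7 ≈ 2.1429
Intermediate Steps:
j = 12 (j = 3 - 1*(-9) = 3 + 9 = 12)
l(f) = 1
d(K) = 1/14 (d(K) = 1/(2 + 12) = 1/14)
(l(2)*j + 18)*d(3) = (1*12 + 18)*(1/14) = (12 + 18)*(1/14) = 30*(1/14) = 15/7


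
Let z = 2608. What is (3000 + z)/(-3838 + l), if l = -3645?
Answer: -5608/7483 ≈ -0.74943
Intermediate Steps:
(3000 + z)/(-3838 + l) = (3000 + 2608)/(-3838 - 3645) = 5608/(-7483) = 5608*(-1/7483) = -5608/7483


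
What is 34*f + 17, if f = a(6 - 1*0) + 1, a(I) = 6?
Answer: 255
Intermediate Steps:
f = 7 (f = 6 + 1 = 7)
34*f + 17 = 34*7 + 17 = 238 + 17 = 255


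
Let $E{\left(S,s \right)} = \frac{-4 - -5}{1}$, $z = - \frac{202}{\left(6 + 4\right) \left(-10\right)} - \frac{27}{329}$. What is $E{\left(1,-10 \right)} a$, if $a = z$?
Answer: $\frac{31879}{16450} \approx 1.9379$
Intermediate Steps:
$z = \frac{31879}{16450}$ ($z = - \frac{202}{10 \left(-10\right)} - \frac{27}{329} = - \frac{202}{-100} - \frac{27}{329} = \left(-202\right) \left(- \frac{1}{100}\right) - \frac{27}{329} = \frac{101}{50} - \frac{27}{329} = \frac{31879}{16450} \approx 1.9379$)
$a = \frac{31879}{16450} \approx 1.9379$
$E{\left(S,s \right)} = 1$ ($E{\left(S,s \right)} = \left(-4 + 5\right) 1 = 1 \cdot 1 = 1$)
$E{\left(1,-10 \right)} a = 1 \cdot \frac{31879}{16450} = \frac{31879}{16450}$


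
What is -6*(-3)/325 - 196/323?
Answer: -57886/104975 ≈ -0.55143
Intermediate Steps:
-6*(-3)/325 - 196/323 = 18*(1/325) - 196*1/323 = 18/325 - 196/323 = -57886/104975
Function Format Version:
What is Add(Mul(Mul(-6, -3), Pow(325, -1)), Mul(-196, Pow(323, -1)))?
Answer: Rational(-57886, 104975) ≈ -0.55143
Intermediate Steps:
Add(Mul(Mul(-6, -3), Pow(325, -1)), Mul(-196, Pow(323, -1))) = Add(Mul(18, Rational(1, 325)), Mul(-196, Rational(1, 323))) = Add(Rational(18, 325), Rational(-196, 323)) = Rational(-57886, 104975)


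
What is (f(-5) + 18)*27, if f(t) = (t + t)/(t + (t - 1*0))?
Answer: 513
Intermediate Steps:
f(t) = 1 (f(t) = (2*t)/(t + (t + 0)) = (2*t)/(t + t) = (2*t)/((2*t)) = (2*t)*(1/(2*t)) = 1)
(f(-5) + 18)*27 = (1 + 18)*27 = 19*27 = 513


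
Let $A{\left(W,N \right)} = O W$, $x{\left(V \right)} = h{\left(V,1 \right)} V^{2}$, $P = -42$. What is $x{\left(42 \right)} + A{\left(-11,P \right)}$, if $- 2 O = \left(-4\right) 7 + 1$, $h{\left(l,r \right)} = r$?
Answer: $\frac{3231}{2} \approx 1615.5$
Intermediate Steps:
$O = \frac{27}{2}$ ($O = - \frac{\left(-4\right) 7 + 1}{2} = - \frac{-28 + 1}{2} = \left(- \frac{1}{2}\right) \left(-27\right) = \frac{27}{2} \approx 13.5$)
$x{\left(V \right)} = V^{2}$ ($x{\left(V \right)} = 1 V^{2} = V^{2}$)
$A{\left(W,N \right)} = \frac{27 W}{2}$
$x{\left(42 \right)} + A{\left(-11,P \right)} = 42^{2} + \frac{27}{2} \left(-11\right) = 1764 - \frac{297}{2} = \frac{3231}{2}$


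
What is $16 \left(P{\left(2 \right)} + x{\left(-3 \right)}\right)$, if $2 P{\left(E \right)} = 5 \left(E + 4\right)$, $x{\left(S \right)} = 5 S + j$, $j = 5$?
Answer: $80$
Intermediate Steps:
$x{\left(S \right)} = 5 + 5 S$ ($x{\left(S \right)} = 5 S + 5 = 5 + 5 S$)
$P{\left(E \right)} = 10 + \frac{5 E}{2}$ ($P{\left(E \right)} = \frac{5 \left(E + 4\right)}{2} = \frac{5 \left(4 + E\right)}{2} = \frac{20 + 5 E}{2} = 10 + \frac{5 E}{2}$)
$16 \left(P{\left(2 \right)} + x{\left(-3 \right)}\right) = 16 \left(\left(10 + \frac{5}{2} \cdot 2\right) + \left(5 + 5 \left(-3\right)\right)\right) = 16 \left(\left(10 + 5\right) + \left(5 - 15\right)\right) = 16 \left(15 - 10\right) = 16 \cdot 5 = 80$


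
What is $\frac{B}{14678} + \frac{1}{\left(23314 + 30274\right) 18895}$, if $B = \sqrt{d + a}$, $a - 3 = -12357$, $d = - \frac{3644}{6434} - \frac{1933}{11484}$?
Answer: $\frac{1}{1012545260} + \frac{i \sqrt{468402724197867283}}{90377407164} \approx 9.8761 \cdot 10^{-10} + 0.0075727 i$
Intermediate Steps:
$d = - \frac{27142309}{36944028}$ ($d = \left(-3644\right) \frac{1}{6434} - \frac{1933}{11484} = - \frac{1822}{3217} - \frac{1933}{11484} = - \frac{27142309}{36944028} \approx -0.73469$)
$a = -12354$ ($a = 3 - 12357 = -12354$)
$B = \frac{i \sqrt{468402724197867283}}{6157338}$ ($B = \sqrt{- \frac{27142309}{36944028} - 12354} = \sqrt{- \frac{456433664221}{36944028}} = \frac{i \sqrt{468402724197867283}}{6157338} \approx 111.15 i$)
$\frac{B}{14678} + \frac{1}{\left(23314 + 30274\right) 18895} = \frac{\frac{1}{6157338} i \sqrt{468402724197867283}}{14678} + \frac{1}{\left(23314 + 30274\right) 18895} = \frac{i \sqrt{468402724197867283}}{6157338} \cdot \frac{1}{14678} + \frac{1}{53588} \cdot \frac{1}{18895} = \frac{i \sqrt{468402724197867283}}{90377407164} + \frac{1}{53588} \cdot \frac{1}{18895} = \frac{i \sqrt{468402724197867283}}{90377407164} + \frac{1}{1012545260} = \frac{1}{1012545260} + \frac{i \sqrt{468402724197867283}}{90377407164}$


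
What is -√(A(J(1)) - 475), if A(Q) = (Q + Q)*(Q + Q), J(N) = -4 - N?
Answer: -5*I*√15 ≈ -19.365*I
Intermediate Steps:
A(Q) = 4*Q² (A(Q) = (2*Q)*(2*Q) = 4*Q²)
-√(A(J(1)) - 475) = -√(4*(-4 - 1*1)² - 475) = -√(4*(-4 - 1)² - 475) = -√(4*(-5)² - 475) = -√(4*25 - 475) = -√(100 - 475) = -√(-375) = -5*I*√15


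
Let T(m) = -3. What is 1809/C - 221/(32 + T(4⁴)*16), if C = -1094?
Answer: 106415/8752 ≈ 12.159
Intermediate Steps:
1809/C - 221/(32 + T(4⁴)*16) = 1809/(-1094) - 221/(32 - 3*16) = 1809*(-1/1094) - 221/(32 - 48) = -1809/1094 - 221/(-16) = -1809/1094 - 221*(-1/16) = -1809/1094 + 221/16 = 106415/8752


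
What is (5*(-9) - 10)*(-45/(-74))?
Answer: -2475/74 ≈ -33.446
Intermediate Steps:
(5*(-9) - 10)*(-45/(-74)) = (-45 - 10)*(-45*(-1/74)) = -55*45/74 = -2475/74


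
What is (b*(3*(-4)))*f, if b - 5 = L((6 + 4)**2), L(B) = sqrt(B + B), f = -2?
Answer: 120 + 240*sqrt(2) ≈ 459.41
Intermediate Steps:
L(B) = sqrt(2)*sqrt(B) (L(B) = sqrt(2*B) = sqrt(2)*sqrt(B))
b = 5 + 10*sqrt(2) (b = 5 + sqrt(2)*sqrt((6 + 4)**2) = 5 + sqrt(2)*sqrt(10**2) = 5 + sqrt(2)*sqrt(100) = 5 + sqrt(2)*10 = 5 + 10*sqrt(2) ≈ 19.142)
(b*(3*(-4)))*f = ((5 + 10*sqrt(2))*(3*(-4)))*(-2) = ((5 + 10*sqrt(2))*(-12))*(-2) = (-60 - 120*sqrt(2))*(-2) = 120 + 240*sqrt(2)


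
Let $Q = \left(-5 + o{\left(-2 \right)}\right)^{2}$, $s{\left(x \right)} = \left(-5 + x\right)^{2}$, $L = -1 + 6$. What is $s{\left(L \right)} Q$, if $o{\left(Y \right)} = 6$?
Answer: $0$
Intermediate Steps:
$L = 5$
$Q = 1$ ($Q = \left(-5 + 6\right)^{2} = 1^{2} = 1$)
$s{\left(L \right)} Q = \left(-5 + 5\right)^{2} \cdot 1 = 0^{2} \cdot 1 = 0 \cdot 1 = 0$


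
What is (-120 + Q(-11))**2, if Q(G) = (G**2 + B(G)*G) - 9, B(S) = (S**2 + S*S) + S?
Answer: 6497401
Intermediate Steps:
B(S) = S + 2*S**2 (B(S) = (S**2 + S**2) + S = 2*S**2 + S = S + 2*S**2)
Q(G) = -9 + G**2 + G**2*(1 + 2*G) (Q(G) = (G**2 + (G*(1 + 2*G))*G) - 9 = (G**2 + G**2*(1 + 2*G)) - 9 = -9 + G**2 + G**2*(1 + 2*G))
(-120 + Q(-11))**2 = (-120 + (-9 + 2*(-11)**2 + 2*(-11)**3))**2 = (-120 + (-9 + 2*121 + 2*(-1331)))**2 = (-120 + (-9 + 242 - 2662))**2 = (-120 - 2429)**2 = (-2549)**2 = 6497401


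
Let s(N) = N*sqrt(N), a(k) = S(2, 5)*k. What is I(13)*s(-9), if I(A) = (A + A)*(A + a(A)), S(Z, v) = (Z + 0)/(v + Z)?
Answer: -82134*I/7 ≈ -11733.0*I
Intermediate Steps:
S(Z, v) = Z/(Z + v)
a(k) = 2*k/7 (a(k) = (2/(2 + 5))*k = (2/7)*k = (2*(1/7))*k = 2*k/7)
I(A) = 18*A**2/7 (I(A) = (A + A)*(A + 2*A/7) = (2*A)*(9*A/7) = 18*A**2/7)
s(N) = N**(3/2)
I(13)*s(-9) = ((18/7)*13**2)*(-9)**(3/2) = ((18/7)*169)*(-27*I) = 3042*(-27*I)/7 = -82134*I/7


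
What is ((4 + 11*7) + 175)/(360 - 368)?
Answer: -32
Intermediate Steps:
((4 + 11*7) + 175)/(360 - 368) = ((4 + 77) + 175)/(-8) = -(81 + 175)/8 = -⅛*256 = -32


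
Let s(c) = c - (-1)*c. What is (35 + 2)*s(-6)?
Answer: -444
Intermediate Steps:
s(c) = 2*c (s(c) = c + c = 2*c)
(35 + 2)*s(-6) = (35 + 2)*(2*(-6)) = 37*(-12) = -444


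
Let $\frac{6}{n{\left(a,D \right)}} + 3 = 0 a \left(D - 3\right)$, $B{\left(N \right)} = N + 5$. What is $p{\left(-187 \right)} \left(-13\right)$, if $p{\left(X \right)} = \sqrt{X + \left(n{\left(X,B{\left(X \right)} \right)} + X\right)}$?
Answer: $- 26 i \sqrt{94} \approx - 252.08 i$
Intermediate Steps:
$B{\left(N \right)} = 5 + N$
$n{\left(a,D \right)} = -2$ ($n{\left(a,D \right)} = \frac{6}{-3 + 0 a \left(D - 3\right)} = \frac{6}{-3 + 0 \left(-3 + D\right)} = \frac{6}{-3 + 0} = \frac{6}{-3} = 6 \left(- \frac{1}{3}\right) = -2$)
$p{\left(X \right)} = \sqrt{-2 + 2 X}$ ($p{\left(X \right)} = \sqrt{X + \left(-2 + X\right)} = \sqrt{-2 + 2 X}$)
$p{\left(-187 \right)} \left(-13\right) = \sqrt{-2 + 2 \left(-187\right)} \left(-13\right) = \sqrt{-2 - 374} \left(-13\right) = \sqrt{-376} \left(-13\right) = 2 i \sqrt{94} \left(-13\right) = - 26 i \sqrt{94}$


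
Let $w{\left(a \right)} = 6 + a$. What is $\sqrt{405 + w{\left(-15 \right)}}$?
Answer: $6 \sqrt{11} \approx 19.9$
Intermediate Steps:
$\sqrt{405 + w{\left(-15 \right)}} = \sqrt{405 + \left(6 - 15\right)} = \sqrt{405 - 9} = \sqrt{396} = 6 \sqrt{11}$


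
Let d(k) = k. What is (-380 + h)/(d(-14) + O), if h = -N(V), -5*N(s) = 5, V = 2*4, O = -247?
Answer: 379/261 ≈ 1.4521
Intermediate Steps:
V = 8
N(s) = -1 (N(s) = -1/5*5 = -1)
h = 1 (h = -1*(-1) = 1)
(-380 + h)/(d(-14) + O) = (-380 + 1)/(-14 - 247) = -379/(-261) = -379*(-1/261) = 379/261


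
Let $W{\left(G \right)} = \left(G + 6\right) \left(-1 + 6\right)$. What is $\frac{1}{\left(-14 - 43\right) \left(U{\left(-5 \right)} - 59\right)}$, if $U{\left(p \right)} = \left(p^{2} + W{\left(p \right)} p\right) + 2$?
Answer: $\frac{1}{3249} \approx 0.00030779$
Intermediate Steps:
$W{\left(G \right)} = 30 + 5 G$ ($W{\left(G \right)} = \left(6 + G\right) 5 = 30 + 5 G$)
$U{\left(p \right)} = 2 + p^{2} + p \left(30 + 5 p\right)$ ($U{\left(p \right)} = \left(p^{2} + \left(30 + 5 p\right) p\right) + 2 = \left(p^{2} + p \left(30 + 5 p\right)\right) + 2 = 2 + p^{2} + p \left(30 + 5 p\right)$)
$\frac{1}{\left(-14 - 43\right) \left(U{\left(-5 \right)} - 59\right)} = \frac{1}{\left(-14 - 43\right) \left(\left(2 + 6 \left(-5\right)^{2} + 30 \left(-5\right)\right) - 59\right)} = \frac{1}{\left(-57\right) \left(\left(2 + 6 \cdot 25 - 150\right) - 59\right)} = \frac{1}{\left(-57\right) \left(\left(2 + 150 - 150\right) - 59\right)} = \frac{1}{\left(-57\right) \left(2 - 59\right)} = \frac{1}{\left(-57\right) \left(-57\right)} = \frac{1}{3249}$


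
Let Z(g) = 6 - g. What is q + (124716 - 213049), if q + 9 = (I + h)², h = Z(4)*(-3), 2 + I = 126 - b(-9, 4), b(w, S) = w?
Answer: -72213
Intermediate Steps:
I = 133 (I = -2 + (126 - 1*(-9)) = -2 + (126 + 9) = -2 + 135 = 133)
h = -6 (h = (6 - 1*4)*(-3) = (6 - 4)*(-3) = 2*(-3) = -6)
q = 16120 (q = -9 + (133 - 6)² = -9 + 127² = -9 + 16129 = 16120)
q + (124716 - 213049) = 16120 + (124716 - 213049) = 16120 - 88333 = -72213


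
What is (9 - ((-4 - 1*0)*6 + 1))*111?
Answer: 3552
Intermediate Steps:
(9 - ((-4 - 1*0)*6 + 1))*111 = (9 - ((-4 + 0)*6 + 1))*111 = (9 - (-4*6 + 1))*111 = (9 - (-24 + 1))*111 = (9 - 1*(-23))*111 = (9 + 23)*111 = 32*111 = 3552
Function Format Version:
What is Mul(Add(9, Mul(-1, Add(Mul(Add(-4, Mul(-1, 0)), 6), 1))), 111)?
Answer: 3552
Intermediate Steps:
Mul(Add(9, Mul(-1, Add(Mul(Add(-4, Mul(-1, 0)), 6), 1))), 111) = Mul(Add(9, Mul(-1, Add(Mul(Add(-4, 0), 6), 1))), 111) = Mul(Add(9, Mul(-1, Add(Mul(-4, 6), 1))), 111) = Mul(Add(9, Mul(-1, Add(-24, 1))), 111) = Mul(Add(9, Mul(-1, -23)), 111) = Mul(Add(9, 23), 111) = Mul(32, 111) = 3552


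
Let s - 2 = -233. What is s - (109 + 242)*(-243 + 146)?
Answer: 33816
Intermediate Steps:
s = -231 (s = 2 - 233 = -231)
s - (109 + 242)*(-243 + 146) = -231 - (109 + 242)*(-243 + 146) = -231 - 351*(-97) = -231 - 1*(-34047) = -231 + 34047 = 33816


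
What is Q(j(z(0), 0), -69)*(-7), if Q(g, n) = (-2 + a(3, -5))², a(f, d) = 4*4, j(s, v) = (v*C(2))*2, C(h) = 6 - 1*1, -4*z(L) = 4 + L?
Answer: -1372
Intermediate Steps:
z(L) = -1 - L/4 (z(L) = -(4 + L)/4 = -1 - L/4)
C(h) = 5 (C(h) = 6 - 1 = 5)
j(s, v) = 10*v (j(s, v) = (v*5)*2 = (5*v)*2 = 10*v)
a(f, d) = 16
Q(g, n) = 196 (Q(g, n) = (-2 + 16)² = 14² = 196)
Q(j(z(0), 0), -69)*(-7) = 196*(-7) = -1372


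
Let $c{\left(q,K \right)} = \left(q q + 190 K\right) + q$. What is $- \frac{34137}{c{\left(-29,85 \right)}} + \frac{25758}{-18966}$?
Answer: $- \frac{60241641}{17872294} \approx -3.3707$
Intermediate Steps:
$c{\left(q,K \right)} = q + q^{2} + 190 K$ ($c{\left(q,K \right)} = \left(q^{2} + 190 K\right) + q = q + q^{2} + 190 K$)
$- \frac{34137}{c{\left(-29,85 \right)}} + \frac{25758}{-18966} = - \frac{34137}{-29 + \left(-29\right)^{2} + 190 \cdot 85} + \frac{25758}{-18966} = - \frac{34137}{-29 + 841 + 16150} + 25758 \left(- \frac{1}{18966}\right) = - \frac{34137}{16962} - \frac{4293}{3161} = \left(-34137\right) \frac{1}{16962} - \frac{4293}{3161} = - \frac{11379}{5654} - \frac{4293}{3161} = - \frac{60241641}{17872294}$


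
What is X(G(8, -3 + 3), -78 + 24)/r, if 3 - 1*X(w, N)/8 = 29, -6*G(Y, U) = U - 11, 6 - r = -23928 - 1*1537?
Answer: -208/25471 ≈ -0.0081661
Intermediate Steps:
r = 25471 (r = 6 - (-23928 - 1*1537) = 6 - (-23928 - 1537) = 6 - 1*(-25465) = 6 + 25465 = 25471)
G(Y, U) = 11/6 - U/6 (G(Y, U) = -(U - 11)/6 = -(-11 + U)/6 = 11/6 - U/6)
X(w, N) = -208 (X(w, N) = 24 - 8*29 = 24 - 232 = -208)
X(G(8, -3 + 3), -78 + 24)/r = -208/25471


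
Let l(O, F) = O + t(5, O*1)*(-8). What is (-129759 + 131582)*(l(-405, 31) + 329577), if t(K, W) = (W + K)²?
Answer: -1733359444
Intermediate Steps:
t(K, W) = (K + W)²
l(O, F) = O - 8*(5 + O)² (l(O, F) = O + (5 + O*1)²*(-8) = O + (5 + O)²*(-8) = O - 8*(5 + O)²)
(-129759 + 131582)*(l(-405, 31) + 329577) = (-129759 + 131582)*((-405 - 8*(5 - 405)²) + 329577) = 1823*((-405 - 8*(-400)²) + 329577) = 1823*((-405 - 8*160000) + 329577) = 1823*((-405 - 1280000) + 329577) = 1823*(-1280405 + 329577) = 1823*(-950828) = -1733359444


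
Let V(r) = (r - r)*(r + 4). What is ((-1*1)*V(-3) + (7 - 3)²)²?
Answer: 256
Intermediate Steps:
V(r) = 0 (V(r) = 0*(4 + r) = 0)
((-1*1)*V(-3) + (7 - 3)²)² = (-1*1*0 + (7 - 3)²)² = (-1*0 + 4²)² = (0 + 16)² = 16² = 256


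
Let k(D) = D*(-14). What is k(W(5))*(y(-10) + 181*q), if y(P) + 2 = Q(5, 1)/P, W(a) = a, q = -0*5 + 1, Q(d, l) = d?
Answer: -12495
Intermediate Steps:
q = 1 (q = -4*0 + 1 = 0 + 1 = 1)
y(P) = -2 + 5/P
k(D) = -14*D
k(W(5))*(y(-10) + 181*q) = (-14*5)*((-2 + 5/(-10)) + 181*1) = -70*((-2 + 5*(-1/10)) + 181) = -70*((-2 - 1/2) + 181) = -70*(-5/2 + 181) = -70*357/2 = -12495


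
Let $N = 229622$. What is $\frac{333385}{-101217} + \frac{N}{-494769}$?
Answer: $- \frac{721035299}{191873693} \approx -3.7579$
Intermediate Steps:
$\frac{333385}{-101217} + \frac{N}{-494769} = \frac{333385}{-101217} + \frac{229622}{-494769} = 333385 \left(- \frac{1}{101217}\right) + 229622 \left(- \frac{1}{494769}\right) = - \frac{333385}{101217} - \frac{7918}{17061} = - \frac{721035299}{191873693}$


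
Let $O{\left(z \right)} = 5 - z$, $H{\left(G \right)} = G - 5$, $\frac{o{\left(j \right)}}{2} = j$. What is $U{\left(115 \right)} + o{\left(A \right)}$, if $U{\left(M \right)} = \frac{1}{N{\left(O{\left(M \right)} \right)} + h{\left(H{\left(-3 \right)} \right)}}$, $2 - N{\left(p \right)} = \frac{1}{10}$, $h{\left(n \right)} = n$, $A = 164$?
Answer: $\frac{19998}{61} \approx 327.84$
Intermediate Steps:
$o{\left(j \right)} = 2 j$
$H{\left(G \right)} = -5 + G$
$N{\left(p \right)} = \frac{19}{10}$ ($N{\left(p \right)} = 2 - \frac{1}{10} = \frac{19}{10}$)
$U{\left(M \right)} = - \frac{10}{61}$ ($U{\left(M \right)} = \frac{1}{\frac{19}{10} - 8} = \frac{1}{- \frac{61}{10}} = - \frac{10}{61}$)
$U{\left(115 \right)} + o{\left(A \right)} = - \frac{10}{61} + 2 \cdot 164 = - \frac{10}{61} + 328 = \frac{19998}{61}$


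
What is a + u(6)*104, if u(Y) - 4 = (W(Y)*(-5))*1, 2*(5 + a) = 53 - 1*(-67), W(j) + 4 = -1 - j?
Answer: 6191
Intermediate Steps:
W(j) = -5 - j (W(j) = -4 + (-1 - j) = -5 - j)
a = 55 (a = -5 + (53 - 1*(-67))/2 = -5 + (53 + 67)/2 = -5 + (½)*120 = -5 + 60 = 55)
u(Y) = 29 + 5*Y (u(Y) = 4 + ((-5 - Y)*(-5))*1 = 4 + (25 + 5*Y)*1 = 4 + (25 + 5*Y) = 29 + 5*Y)
a + u(6)*104 = 55 + (29 + 5*6)*104 = 55 + (29 + 30)*104 = 55 + 59*104 = 55 + 6136 = 6191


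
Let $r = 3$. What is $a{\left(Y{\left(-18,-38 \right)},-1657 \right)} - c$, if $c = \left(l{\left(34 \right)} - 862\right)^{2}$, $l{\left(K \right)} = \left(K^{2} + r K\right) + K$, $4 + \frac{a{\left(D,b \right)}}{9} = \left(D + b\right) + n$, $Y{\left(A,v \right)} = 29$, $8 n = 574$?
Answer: $- \frac{795769}{4} \approx -1.9894 \cdot 10^{5}$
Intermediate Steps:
$n = \frac{287}{4}$ ($n = \frac{1}{8} \cdot 574 = \frac{287}{4} \approx 71.75$)
$a{\left(D,b \right)} = \frac{2439}{4} + 9 D + 9 b$ ($a{\left(D,b \right)} = -36 + 9 \left(\left(D + b\right) + \frac{287}{4}\right) = -36 + 9 \left(\frac{287}{4} + D + b\right) = -36 + \left(\frac{2583}{4} + 9 D + 9 b\right) = \frac{2439}{4} + 9 D + 9 b$)
$l{\left(K \right)} = K^{2} + 4 K$ ($l{\left(K \right)} = \left(K^{2} + 3 K\right) + K = K^{2} + 4 K$)
$c = 184900$ ($c = \left(34 \left(4 + 34\right) - 862\right)^{2} = \left(34 \cdot 38 - 862\right)^{2} = \left(1292 - 862\right)^{2} = 430^{2} = 184900$)
$a{\left(Y{\left(-18,-38 \right)},-1657 \right)} - c = \left(\frac{2439}{4} + 9 \cdot 29 + 9 \left(-1657\right)\right) - 184900 = \left(\frac{2439}{4} + 261 - 14913\right) - 184900 = - \frac{56169}{4} - 184900 = - \frac{795769}{4}$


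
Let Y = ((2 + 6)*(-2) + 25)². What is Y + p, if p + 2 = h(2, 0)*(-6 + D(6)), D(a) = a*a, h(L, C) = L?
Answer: 139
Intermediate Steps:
Y = 81 (Y = (8*(-2) + 25)² = (-16 + 25)² = 9² = 81)
D(a) = a²
p = 58 (p = -2 + 2*(-6 + 6²) = -2 + 2*(-6 + 36) = -2 + 2*30 = -2 + 60 = 58)
Y + p = 81 + 58 = 139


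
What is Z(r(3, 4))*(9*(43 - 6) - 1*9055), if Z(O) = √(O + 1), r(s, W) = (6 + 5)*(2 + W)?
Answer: -8722*√67 ≈ -71393.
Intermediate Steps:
r(s, W) = 22 + 11*W (r(s, W) = 11*(2 + W) = 22 + 11*W)
Z(O) = √(1 + O)
Z(r(3, 4))*(9*(43 - 6) - 1*9055) = √(1 + (22 + 11*4))*(9*(43 - 6) - 1*9055) = √(1 + (22 + 44))*(9*37 - 9055) = √(1 + 66)*(333 - 9055) = √67*(-8722) = -8722*√67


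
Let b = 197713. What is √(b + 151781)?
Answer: √349494 ≈ 591.18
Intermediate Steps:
√(b + 151781) = √(197713 + 151781) = √349494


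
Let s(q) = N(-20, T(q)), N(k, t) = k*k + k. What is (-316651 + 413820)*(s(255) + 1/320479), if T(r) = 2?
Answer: 11833437198549/320479 ≈ 3.6924e+7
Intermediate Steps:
N(k, t) = k + k² (N(k, t) = k² + k = k + k²)
s(q) = 380 (s(q) = -20*(1 - 20) = -20*(-19) = 380)
(-316651 + 413820)*(s(255) + 1/320479) = (-316651 + 413820)*(380 + 1/320479) = 97169*(380 + 1/320479) = 97169*(121782021/320479) = 11833437198549/320479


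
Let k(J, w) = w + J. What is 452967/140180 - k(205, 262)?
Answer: -65011093/140180 ≈ -463.77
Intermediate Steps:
k(J, w) = J + w
452967/140180 - k(205, 262) = 452967/140180 - (205 + 262) = 452967*(1/140180) - 1*467 = 452967/140180 - 467 = -65011093/140180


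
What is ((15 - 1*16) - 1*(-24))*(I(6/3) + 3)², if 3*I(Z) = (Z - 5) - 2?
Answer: 368/9 ≈ 40.889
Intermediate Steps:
I(Z) = -7/3 + Z/3 (I(Z) = ((Z - 5) - 2)/3 = ((-5 + Z) - 2)/3 = (-7 + Z)/3 = -7/3 + Z/3)
((15 - 1*16) - 1*(-24))*(I(6/3) + 3)² = ((15 - 1*16) - 1*(-24))*((-7/3 + (6/3)/3) + 3)² = ((15 - 16) + 24)*((-7/3 + (6*(⅓))/3) + 3)² = (-1 + 24)*((-7/3 + (⅓)*2) + 3)² = 23*((-7/3 + ⅔) + 3)² = 23*(-5/3 + 3)² = 23*(4/3)² = 23*(16/9) = 368/9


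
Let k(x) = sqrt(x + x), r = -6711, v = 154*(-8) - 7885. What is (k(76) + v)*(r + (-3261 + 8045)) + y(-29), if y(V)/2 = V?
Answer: 17568401 - 3854*sqrt(38) ≈ 1.7545e+7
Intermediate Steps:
v = -9117 (v = -1232 - 7885 = -9117)
y(V) = 2*V
k(x) = sqrt(2)*sqrt(x) (k(x) = sqrt(2*x) = sqrt(2)*sqrt(x))
(k(76) + v)*(r + (-3261 + 8045)) + y(-29) = (sqrt(2)*sqrt(76) - 9117)*(-6711 + (-3261 + 8045)) + 2*(-29) = (sqrt(2)*(2*sqrt(19)) - 9117)*(-6711 + 4784) - 58 = (2*sqrt(38) - 9117)*(-1927) - 58 = (-9117 + 2*sqrt(38))*(-1927) - 58 = (17568459 - 3854*sqrt(38)) - 58 = 17568401 - 3854*sqrt(38)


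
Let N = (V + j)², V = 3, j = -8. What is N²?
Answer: 625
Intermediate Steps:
N = 25 (N = (3 - 8)² = (-5)² = 25)
N² = 25² = 625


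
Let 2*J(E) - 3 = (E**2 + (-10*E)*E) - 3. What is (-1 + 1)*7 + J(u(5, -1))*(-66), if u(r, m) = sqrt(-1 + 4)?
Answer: 891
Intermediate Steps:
u(r, m) = sqrt(3)
J(E) = -9*E**2/2 (J(E) = 3/2 + ((E**2 + (-10*E)*E) - 3)/2 = 3/2 + ((E**2 - 10*E**2) - 3)/2 = 3/2 + (-9*E**2 - 3)/2 = 3/2 + (-3 - 9*E**2)/2 = 3/2 + (-3/2 - 9*E**2/2) = -9*E**2/2)
(-1 + 1)*7 + J(u(5, -1))*(-66) = (-1 + 1)*7 - 9*(sqrt(3))**2/2*(-66) = 0*7 - 9/2*3*(-66) = 0 - 27/2*(-66) = 0 + 891 = 891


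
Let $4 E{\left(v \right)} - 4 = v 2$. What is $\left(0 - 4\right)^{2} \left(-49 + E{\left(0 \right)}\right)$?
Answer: $-768$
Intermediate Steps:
$E{\left(v \right)} = 1 + \frac{v}{2}$ ($E{\left(v \right)} = 1 + \frac{v 2}{4} = 1 + \frac{2 v}{4} = 1 + \frac{v}{2}$)
$\left(0 - 4\right)^{2} \left(-49 + E{\left(0 \right)}\right) = \left(0 - 4\right)^{2} \left(-49 + \left(1 + \frac{1}{2} \cdot 0\right)\right) = \left(-4\right)^{2} \left(-49 + \left(1 + 0\right)\right) = 16 \left(-49 + 1\right) = 16 \left(-48\right) = -768$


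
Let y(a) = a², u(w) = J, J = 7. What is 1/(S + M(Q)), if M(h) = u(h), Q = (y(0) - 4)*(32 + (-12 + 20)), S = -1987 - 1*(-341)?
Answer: -1/1639 ≈ -0.00061013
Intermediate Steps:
u(w) = 7
S = -1646 (S = -1987 + 341 = -1646)
Q = -160 (Q = (0² - 4)*(32 + (-12 + 20)) = (0 - 4)*(32 + 8) = -4*40 = -160)
M(h) = 7
1/(S + M(Q)) = 1/(-1646 + 7) = 1/(-1639) = -1/1639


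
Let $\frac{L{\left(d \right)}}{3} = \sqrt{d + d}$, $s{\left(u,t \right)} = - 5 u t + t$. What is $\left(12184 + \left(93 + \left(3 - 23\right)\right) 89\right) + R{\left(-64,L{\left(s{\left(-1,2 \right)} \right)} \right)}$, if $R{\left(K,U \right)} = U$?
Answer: $18681 + 6 \sqrt{6} \approx 18696.0$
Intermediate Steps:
$s{\left(u,t \right)} = t - 5 t u$ ($s{\left(u,t \right)} = - 5 t u + t = t - 5 t u$)
$L{\left(d \right)} = 3 \sqrt{2} \sqrt{d}$ ($L{\left(d \right)} = 3 \sqrt{d + d} = 3 \sqrt{2 d} = 3 \sqrt{2} \sqrt{d}$)
$\left(12184 + \left(93 + \left(3 - 23\right)\right) 89\right) + R{\left(-64,L{\left(s{\left(-1,2 \right)} \right)} \right)} = \left(12184 + \left(93 + \left(3 - 23\right)\right) 89\right) + 3 \sqrt{2} \sqrt{2 \left(1 - -5\right)} = \left(12184 + \left(93 + \left(3 - 23\right)\right) 89\right) + 3 \sqrt{2} \sqrt{2 \left(1 + 5\right)} = \left(12184 + \left(93 - 20\right) 89\right) + 3 \sqrt{2} \sqrt{2 \cdot 6} = \left(12184 + 73 \cdot 89\right) + 3 \sqrt{2} \sqrt{12} = \left(12184 + 6497\right) + 3 \sqrt{2} \cdot 2 \sqrt{3} = 18681 + 6 \sqrt{6}$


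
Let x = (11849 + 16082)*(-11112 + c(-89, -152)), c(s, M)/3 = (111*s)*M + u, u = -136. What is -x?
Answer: -125502474024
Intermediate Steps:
c(s, M) = -408 + 333*M*s (c(s, M) = 3*((111*s)*M - 136) = 3*(111*M*s - 136) = 3*(-136 + 111*M*s) = -408 + 333*M*s)
x = 125502474024 (x = (11849 + 16082)*(-11112 + (-408 + 333*(-152)*(-89))) = 27931*(-11112 + (-408 + 4504824)) = 27931*(-11112 + 4504416) = 27931*4493304 = 125502474024)
-x = -1*125502474024 = -125502474024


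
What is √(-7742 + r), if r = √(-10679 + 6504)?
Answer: √(-7742 + 5*I*√167) ≈ 0.3672 + 87.989*I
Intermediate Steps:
r = 5*I*√167 (r = √(-4175) = 5*I*√167 ≈ 64.614*I)
√(-7742 + r) = √(-7742 + 5*I*√167)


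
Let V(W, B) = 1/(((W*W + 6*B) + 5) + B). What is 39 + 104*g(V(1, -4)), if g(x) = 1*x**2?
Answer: 4745/121 ≈ 39.215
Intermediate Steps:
V(W, B) = 1/(5 + W**2 + 7*B) (V(W, B) = 1/(((W**2 + 6*B) + 5) + B) = 1/((5 + W**2 + 6*B) + B) = 1/(5 + W**2 + 7*B))
g(x) = x**2
39 + 104*g(V(1, -4)) = 39 + 104*(1/(5 + 1**2 + 7*(-4)))**2 = 39 + 104*(1/(5 + 1 - 28))**2 = 39 + 104*(1/(-22))**2 = 39 + 104*(-1/22)**2 = 39 + 104*(1/484) = 39 + 26/121 = 4745/121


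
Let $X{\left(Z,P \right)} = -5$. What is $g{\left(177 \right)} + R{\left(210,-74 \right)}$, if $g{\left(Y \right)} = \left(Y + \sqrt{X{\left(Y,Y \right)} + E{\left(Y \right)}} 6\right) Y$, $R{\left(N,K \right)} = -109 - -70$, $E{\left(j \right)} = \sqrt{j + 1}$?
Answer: $31290 + 1062 \sqrt{-5 + \sqrt{178}} \approx 34357.0$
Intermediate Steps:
$E{\left(j \right)} = \sqrt{1 + j}$
$R{\left(N,K \right)} = -39$ ($R{\left(N,K \right)} = -109 + 70 = -39$)
$g{\left(Y \right)} = Y \left(Y + 6 \sqrt{-5 + \sqrt{1 + Y}}\right)$ ($g{\left(Y \right)} = \left(Y + \sqrt{-5 + \sqrt{1 + Y}} 6\right) Y = \left(Y + 6 \sqrt{-5 + \sqrt{1 + Y}}\right) Y = Y \left(Y + 6 \sqrt{-5 + \sqrt{1 + Y}}\right)$)
$g{\left(177 \right)} + R{\left(210,-74 \right)} = 177 \left(177 + 6 \sqrt{-5 + \sqrt{1 + 177}}\right) - 39 = 177 \left(177 + 6 \sqrt{-5 + \sqrt{178}}\right) - 39 = \left(31329 + 1062 \sqrt{-5 + \sqrt{178}}\right) - 39 = 31290 + 1062 \sqrt{-5 + \sqrt{178}}$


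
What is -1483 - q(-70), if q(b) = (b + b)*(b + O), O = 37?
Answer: -6103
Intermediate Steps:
q(b) = 2*b*(37 + b) (q(b) = (b + b)*(b + 37) = (2*b)*(37 + b) = 2*b*(37 + b))
-1483 - q(-70) = -1483 - 2*(-70)*(37 - 70) = -1483 - 2*(-70)*(-33) = -1483 - 1*4620 = -1483 - 4620 = -6103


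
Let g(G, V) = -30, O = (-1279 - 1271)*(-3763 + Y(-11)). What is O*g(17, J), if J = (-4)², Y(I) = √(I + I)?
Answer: -287869500 + 76500*I*√22 ≈ -2.8787e+8 + 3.5882e+5*I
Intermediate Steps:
Y(I) = √2*√I (Y(I) = √(2*I) = √2*√I)
J = 16
O = 9595650 - 2550*I*√22 (O = (-1279 - 1271)*(-3763 + √2*√(-11)) = -2550*(-3763 + √2*(I*√11)) = -2550*(-3763 + I*√22) = 9595650 - 2550*I*√22 ≈ 9.5956e+6 - 11961.0*I)
O*g(17, J) = (9595650 - 2550*I*√22)*(-30) = -287869500 + 76500*I*√22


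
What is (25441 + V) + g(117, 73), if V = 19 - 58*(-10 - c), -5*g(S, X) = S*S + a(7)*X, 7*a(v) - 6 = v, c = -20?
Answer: 774028/35 ≈ 22115.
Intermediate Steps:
a(v) = 6/7 + v/7
g(S, X) = -13*X/35 - S**2/5 (g(S, X) = -(S*S + (6/7 + (1/7)*7)*X)/5 = -(S**2 + (6/7 + 1)*X)/5 = -(S**2 + 13*X/7)/5 = -13*X/35 - S**2/5)
V = -561 (V = 19 - 58*(-10 - 1*(-20)) = 19 - 58*(-10 + 20) = 19 - 58*10 = 19 - 580 = -561)
(25441 + V) + g(117, 73) = (25441 - 561) + (-13/35*73 - 1/5*117**2) = 24880 + (-949/35 - 1/5*13689) = 24880 + (-949/35 - 13689/5) = 24880 - 96772/35 = 774028/35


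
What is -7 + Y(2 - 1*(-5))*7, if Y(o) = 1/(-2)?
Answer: -21/2 ≈ -10.500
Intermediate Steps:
Y(o) = -½
-7 + Y(2 - 1*(-5))*7 = -7 - ½*7 = -7 - 7/2 = -21/2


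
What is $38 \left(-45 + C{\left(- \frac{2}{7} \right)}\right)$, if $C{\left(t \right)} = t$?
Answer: $- \frac{12046}{7} \approx -1720.9$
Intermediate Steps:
$38 \left(-45 + C{\left(- \frac{2}{7} \right)}\right) = 38 \left(-45 - \frac{2}{7}\right) = 38 \left(- \frac{317}{7}\right) = - \frac{12046}{7}$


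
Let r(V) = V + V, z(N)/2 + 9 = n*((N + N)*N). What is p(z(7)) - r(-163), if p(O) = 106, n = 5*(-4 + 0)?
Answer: 432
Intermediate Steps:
n = -20 (n = 5*(-4) = -20)
z(N) = -18 - 80*N² (z(N) = -18 + 2*(-20*(N + N)*N) = -18 + 2*(-20*2*N*N) = -18 + 2*(-40*N²) = -18 - 80*N²)
r(V) = 2*V
p(z(7)) - r(-163) = 106 - 2*(-163) = 106 - 1*(-326) = 106 + 326 = 432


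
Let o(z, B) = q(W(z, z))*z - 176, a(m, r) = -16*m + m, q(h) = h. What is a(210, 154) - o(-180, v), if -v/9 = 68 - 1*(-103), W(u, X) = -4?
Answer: -3694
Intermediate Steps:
v = -1539 (v = -9*(68 - 1*(-103)) = -9*(68 + 103) = -9*171 = -1539)
a(m, r) = -15*m
o(z, B) = -176 - 4*z (o(z, B) = -4*z - 176 = -176 - 4*z)
a(210, 154) - o(-180, v) = -15*210 - (-176 - 4*(-180)) = -3150 - (-176 + 720) = -3150 - 1*544 = -3150 - 544 = -3694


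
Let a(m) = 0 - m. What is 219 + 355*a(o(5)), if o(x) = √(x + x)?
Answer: 219 - 355*√10 ≈ -903.61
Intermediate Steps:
o(x) = √2*√x (o(x) = √(2*x) = √2*√x)
a(m) = -m
219 + 355*a(o(5)) = 219 + 355*(-√2*√5) = 219 + 355*(-√10) = 219 - 355*√10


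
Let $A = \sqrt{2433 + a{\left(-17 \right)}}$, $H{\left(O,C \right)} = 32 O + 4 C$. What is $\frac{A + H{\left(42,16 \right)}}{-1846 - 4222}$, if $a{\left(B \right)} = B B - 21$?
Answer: $- \frac{352}{1517} - \frac{\sqrt{2701}}{6068} \approx -0.2406$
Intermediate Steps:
$a{\left(B \right)} = -21 + B^{2}$ ($a{\left(B \right)} = B^{2} - 21 = -21 + B^{2}$)
$H{\left(O,C \right)} = 4 C + 32 O$
$A = \sqrt{2701}$ ($A = \sqrt{2433 - \left(21 - \left(-17\right)^{2}\right)} = \sqrt{2433 + \left(-21 + 289\right)} = \sqrt{2433 + 268} = \sqrt{2701} \approx 51.971$)
$\frac{A + H{\left(42,16 \right)}}{-1846 - 4222} = \frac{\sqrt{2701} + \left(4 \cdot 16 + 32 \cdot 42\right)}{-1846 - 4222} = \frac{\sqrt{2701} + \left(64 + 1344\right)}{-6068} = \left(\sqrt{2701} + 1408\right) \left(- \frac{1}{6068}\right) = \left(1408 + \sqrt{2701}\right) \left(- \frac{1}{6068}\right) = - \frac{352}{1517} - \frac{\sqrt{2701}}{6068}$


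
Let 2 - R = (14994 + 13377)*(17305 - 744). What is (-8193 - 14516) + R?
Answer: -469874838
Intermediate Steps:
R = -469852129 (R = 2 - (14994 + 13377)*(17305 - 744) = 2 - 28371*16561 = 2 - 1*469852131 = 2 - 469852131 = -469852129)
(-8193 - 14516) + R = (-8193 - 14516) - 469852129 = -22709 - 469852129 = -469874838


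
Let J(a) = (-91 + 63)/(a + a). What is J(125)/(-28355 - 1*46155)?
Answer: 7/4656875 ≈ 1.5032e-6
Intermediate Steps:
J(a) = -14/a (J(a) = -28*1/(2*a) = -14/a)
J(125)/(-28355 - 1*46155) = (-14/125)/(-28355 - 1*46155) = (-14*1/125)/(-28355 - 46155) = -14/125/(-74510) = -14/125*(-1/74510) = 7/4656875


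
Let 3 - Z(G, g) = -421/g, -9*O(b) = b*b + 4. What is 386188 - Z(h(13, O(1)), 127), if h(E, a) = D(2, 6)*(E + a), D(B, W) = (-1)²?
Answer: 49045074/127 ≈ 3.8618e+5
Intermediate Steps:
D(B, W) = 1
O(b) = -4/9 - b²/9 (O(b) = -(b*b + 4)/9 = -(b² + 4)/9 = -(4 + b²)/9 = -4/9 - b²/9)
h(E, a) = E + a (h(E, a) = 1*(E + a) = E + a)
Z(G, g) = 3 + 421/g (Z(G, g) = 3 - (-421)/g = 3 + 421/g)
386188 - Z(h(13, O(1)), 127) = 386188 - (3 + 421/127) = 386188 - 1*802/127 = 386188 - 802/127 = 49045074/127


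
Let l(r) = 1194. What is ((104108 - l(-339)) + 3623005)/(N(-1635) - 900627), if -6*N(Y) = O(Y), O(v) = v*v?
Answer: -2483946/897443 ≈ -2.7678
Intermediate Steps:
O(v) = v²
N(Y) = -Y²/6
((104108 - l(-339)) + 3623005)/(N(-1635) - 900627) = ((104108 - 1*1194) + 3623005)/(-⅙*(-1635)² - 900627) = ((104108 - 1194) + 3623005)/(-⅙*2673225 - 900627) = (102914 + 3623005)/(-891075/2 - 900627) = 3725919/(-2692329/2) = 3725919*(-2/2692329) = -2483946/897443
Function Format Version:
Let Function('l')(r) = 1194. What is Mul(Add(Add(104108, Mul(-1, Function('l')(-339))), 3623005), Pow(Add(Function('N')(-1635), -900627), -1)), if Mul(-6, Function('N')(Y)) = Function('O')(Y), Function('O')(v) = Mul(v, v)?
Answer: Rational(-2483946, 897443) ≈ -2.7678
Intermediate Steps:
Function('O')(v) = Pow(v, 2)
Function('N')(Y) = Mul(Rational(-1, 6), Pow(Y, 2))
Mul(Add(Add(104108, Mul(-1, Function('l')(-339))), 3623005), Pow(Add(Function('N')(-1635), -900627), -1)) = Mul(Add(Add(104108, Mul(-1, 1194)), 3623005), Pow(Add(Mul(Rational(-1, 6), Pow(-1635, 2)), -900627), -1)) = Mul(Add(Add(104108, -1194), 3623005), Pow(Add(Mul(Rational(-1, 6), 2673225), -900627), -1)) = Mul(Add(102914, 3623005), Pow(Add(Rational(-891075, 2), -900627), -1)) = Mul(3725919, Pow(Rational(-2692329, 2), -1)) = Mul(3725919, Rational(-2, 2692329)) = Rational(-2483946, 897443)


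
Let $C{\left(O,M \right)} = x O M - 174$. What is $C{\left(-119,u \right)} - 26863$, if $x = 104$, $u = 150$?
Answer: $-1883437$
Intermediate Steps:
$C{\left(O,M \right)} = -174 + 104 M O$ ($C{\left(O,M \right)} = 104 O M - 174 = 104 M O - 174 = -174 + 104 M O$)
$C{\left(-119,u \right)} - 26863 = \left(-174 + 104 \cdot 150 \left(-119\right)\right) - 26863 = \left(-174 - 1856400\right) - 26863 = -1856574 - 26863 = -1883437$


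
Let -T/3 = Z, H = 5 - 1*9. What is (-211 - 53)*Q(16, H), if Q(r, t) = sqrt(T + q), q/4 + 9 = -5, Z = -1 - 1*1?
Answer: -1320*I*sqrt(2) ≈ -1866.8*I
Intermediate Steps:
Z = -2 (Z = -1 - 1 = -2)
H = -4 (H = 5 - 9 = -4)
T = 6 (T = -3*(-2) = 6)
q = -56 (q = -36 + 4*(-5) = -36 - 20 = -56)
Q(r, t) = 5*I*sqrt(2) (Q(r, t) = sqrt(6 - 56) = sqrt(-50) = 5*I*sqrt(2))
(-211 - 53)*Q(16, H) = (-211 - 53)*(5*I*sqrt(2)) = -1320*I*sqrt(2)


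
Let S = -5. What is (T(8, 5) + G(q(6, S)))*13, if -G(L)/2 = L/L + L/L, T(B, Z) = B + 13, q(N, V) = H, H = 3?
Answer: 221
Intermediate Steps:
q(N, V) = 3
T(B, Z) = 13 + B
G(L) = -4 (G(L) = -2*(L/L + L/L) = -2*(1 + 1) = -2*2 = -4)
(T(8, 5) + G(q(6, S)))*13 = ((13 + 8) - 4)*13 = (21 - 4)*13 = 17*13 = 221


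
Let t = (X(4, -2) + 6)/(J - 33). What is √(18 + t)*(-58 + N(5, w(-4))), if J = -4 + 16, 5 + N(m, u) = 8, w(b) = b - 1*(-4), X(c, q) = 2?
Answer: -55*√7770/21 ≈ -230.86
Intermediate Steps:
w(b) = 4 + b (w(b) = b + 4 = 4 + b)
N(m, u) = 3 (N(m, u) = -5 + 8 = 3)
J = 12
t = -8/21 (t = (2 + 6)/(12 - 33) = 8/(-21) = 8*(-1/21) = -8/21 ≈ -0.38095)
√(18 + t)*(-58 + N(5, w(-4))) = √(18 - 8/21)*(-58 + 3) = √(370/21)*(-55) = (√7770/21)*(-55) = -55*√7770/21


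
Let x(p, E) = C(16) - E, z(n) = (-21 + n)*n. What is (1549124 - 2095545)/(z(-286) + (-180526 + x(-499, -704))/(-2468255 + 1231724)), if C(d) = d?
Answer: -675666505551/108570074668 ≈ -6.2233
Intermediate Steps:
z(n) = n*(-21 + n)
x(p, E) = 16 - E
(1549124 - 2095545)/(z(-286) + (-180526 + x(-499, -704))/(-2468255 + 1231724)) = (1549124 - 2095545)/(-286*(-21 - 286) + (-180526 + (16 - 1*(-704)))/(-2468255 + 1231724)) = -546421/(-286*(-307) + (-180526 + (16 + 704))/(-1236531)) = -546421/(87802 + (-180526 + 720)*(-1/1236531)) = -546421/(87802 - 179806*(-1/1236531)) = -546421/(87802 + 179806/1236531) = -546421/108570074668/1236531 = -546421*1236531/108570074668 = -675666505551/108570074668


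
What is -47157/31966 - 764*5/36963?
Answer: -169561301/107414478 ≈ -1.5786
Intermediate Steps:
-47157/31966 - 764*5/36963 = -47157*1/31966 - 3820*1/36963 = -4287/2906 - 3820/36963 = -169561301/107414478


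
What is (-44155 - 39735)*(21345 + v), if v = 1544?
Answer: -1920158210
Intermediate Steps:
(-44155 - 39735)*(21345 + v) = (-44155 - 39735)*(21345 + 1544) = -83890*22889 = -1920158210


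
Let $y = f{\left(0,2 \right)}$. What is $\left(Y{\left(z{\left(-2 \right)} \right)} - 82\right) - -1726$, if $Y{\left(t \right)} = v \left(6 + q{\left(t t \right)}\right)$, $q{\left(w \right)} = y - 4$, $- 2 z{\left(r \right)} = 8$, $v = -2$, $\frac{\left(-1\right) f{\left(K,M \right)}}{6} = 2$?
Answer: $1664$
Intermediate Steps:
$f{\left(K,M \right)} = -12$ ($f{\left(K,M \right)} = \left(-6\right) 2 = -12$)
$z{\left(r \right)} = -4$ ($z{\left(r \right)} = \left(- \frac{1}{2}\right) 8 = -4$)
$y = -12$
$q{\left(w \right)} = -16$ ($q{\left(w \right)} = -12 - 4 = -16$)
$Y{\left(t \right)} = 20$ ($Y{\left(t \right)} = - 2 \left(6 - 16\right) = \left(-2\right) \left(-10\right) = 20$)
$\left(Y{\left(z{\left(-2 \right)} \right)} - 82\right) - -1726 = \left(20 - 82\right) - -1726 = \left(20 - 82\right) + 1726 = -62 + 1726 = 1664$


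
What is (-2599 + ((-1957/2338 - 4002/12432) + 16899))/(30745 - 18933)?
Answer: 4947742175/4087235488 ≈ 1.2105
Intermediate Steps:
(-2599 + ((-1957/2338 - 4002/12432) + 16899))/(30745 - 18933) = (-2599 + ((-1957*1/2338 - 4002*1/12432) + 16899))/11812 = (-2599 + ((-1957/2338 - 667/2072) + 16899))*(1/11812) = (-2599 + (-401025/346024 + 16899))*(1/11812) = (-2599 + 5847058551/346024)*(1/11812) = (4947742175/346024)*(1/11812) = 4947742175/4087235488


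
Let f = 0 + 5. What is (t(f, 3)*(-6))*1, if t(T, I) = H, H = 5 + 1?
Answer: -36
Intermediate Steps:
f = 5
H = 6
t(T, I) = 6
(t(f, 3)*(-6))*1 = (6*(-6))*1 = -36*1 = -36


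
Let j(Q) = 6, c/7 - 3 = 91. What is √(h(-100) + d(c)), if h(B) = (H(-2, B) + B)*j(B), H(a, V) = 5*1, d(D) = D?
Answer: 2*√22 ≈ 9.3808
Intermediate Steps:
c = 658 (c = 21 + 7*91 = 21 + 637 = 658)
H(a, V) = 5
h(B) = 30 + 6*B (h(B) = (5 + B)*6 = 30 + 6*B)
√(h(-100) + d(c)) = √((30 + 6*(-100)) + 658) = √((30 - 600) + 658) = √(-570 + 658) = √88 = 2*√22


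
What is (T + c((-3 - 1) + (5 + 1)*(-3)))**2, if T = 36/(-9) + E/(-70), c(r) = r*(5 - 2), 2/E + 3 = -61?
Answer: 24585926401/5017600 ≈ 4899.9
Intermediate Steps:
E = -1/32 (E = 2/(-3 - 61) = 2/(-64) = 2*(-1/64) = -1/32 ≈ -0.031250)
c(r) = 3*r (c(r) = r*3 = 3*r)
T = -8959/2240 (T = 36/(-9) - 1/32/(-70) = 36*(-1/9) - 1/32*(-1/70) = -4 + 1/2240 = -8959/2240 ≈ -3.9996)
(T + c((-3 - 1) + (5 + 1)*(-3)))**2 = (-8959/2240 + 3*((-3 - 1) + (5 + 1)*(-3)))**2 = (-8959/2240 + 3*(-4 + 6*(-3)))**2 = (-8959/2240 + 3*(-4 - 18))**2 = (-8959/2240 + 3*(-22))**2 = (-8959/2240 - 66)**2 = (-156799/2240)**2 = 24585926401/5017600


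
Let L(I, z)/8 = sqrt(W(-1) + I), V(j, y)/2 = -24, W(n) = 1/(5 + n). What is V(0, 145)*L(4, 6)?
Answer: -192*sqrt(17) ≈ -791.64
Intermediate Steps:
V(j, y) = -48 (V(j, y) = 2*(-24) = -48)
L(I, z) = 8*sqrt(1/4 + I) (L(I, z) = 8*sqrt(1/(5 - 1) + I) = 8*sqrt(1/4 + I))
V(0, 145)*L(4, 6) = -192*sqrt(1 + 4*4) = -192*sqrt(1 + 16) = -192*sqrt(17)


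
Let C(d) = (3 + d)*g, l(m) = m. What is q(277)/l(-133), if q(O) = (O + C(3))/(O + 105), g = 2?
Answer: -289/50806 ≈ -0.0056883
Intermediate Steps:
C(d) = 6 + 2*d (C(d) = (3 + d)*2 = 6 + 2*d)
q(O) = (12 + O)/(105 + O) (q(O) = (O + (6 + 2*3))/(O + 105) = (O + (6 + 6))/(105 + O) = (O + 12)/(105 + O) = (12 + O)/(105 + O))
q(277)/l(-133) = ((12 + 277)/(105 + 277))/(-133) = (289/382)*(-1/133) = -289/50806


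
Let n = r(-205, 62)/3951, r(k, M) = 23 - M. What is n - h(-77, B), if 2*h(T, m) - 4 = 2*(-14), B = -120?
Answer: 15791/1317 ≈ 11.990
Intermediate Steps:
n = -13/1317 (n = (23 - 1*62)/3951 = (23 - 62)*(1/3951) = -39*1/3951 = -13/1317 ≈ -0.0098709)
h(T, m) = -12 (h(T, m) = 2 + (2*(-14))/2 = 2 + (½)*(-28) = 2 - 14 = -12)
n - h(-77, B) = -13/1317 - 1*(-12) = -13/1317 + 12 = 15791/1317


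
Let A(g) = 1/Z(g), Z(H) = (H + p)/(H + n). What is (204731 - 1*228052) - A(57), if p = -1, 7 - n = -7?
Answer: -1306047/56 ≈ -23322.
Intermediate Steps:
n = 14 (n = 7 - 1*(-7) = 7 + 7 = 14)
Z(H) = (-1 + H)/(14 + H) (Z(H) = (H - 1)/(H + 14) = (-1 + H)/(14 + H))
A(g) = (14 + g)/(-1 + g) (A(g) = 1/((-1 + g)/(14 + g)) = (14 + g)/(-1 + g))
(204731 - 1*228052) - A(57) = (204731 - 1*228052) - (14 + 57)/(-1 + 57) = (204731 - 228052) - 71/56 = -23321 - 71/56 = -1306047/56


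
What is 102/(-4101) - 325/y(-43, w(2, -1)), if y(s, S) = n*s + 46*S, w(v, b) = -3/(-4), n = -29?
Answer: -975692/3503621 ≈ -0.27848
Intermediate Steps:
w(v, b) = ¾ (w(v, b) = -3*(-¼) = ¾)
y(s, S) = -29*s + 46*S
102/(-4101) - 325/y(-43, w(2, -1)) = 102/(-4101) - 325/(-29*(-43) + 46*(¾)) = 102*(-1/4101) - 325/(1247 + 69/2) = -34/1367 - 325/2563/2 = -34/1367 - 325*2/2563 = -34/1367 - 650/2563 = -975692/3503621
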